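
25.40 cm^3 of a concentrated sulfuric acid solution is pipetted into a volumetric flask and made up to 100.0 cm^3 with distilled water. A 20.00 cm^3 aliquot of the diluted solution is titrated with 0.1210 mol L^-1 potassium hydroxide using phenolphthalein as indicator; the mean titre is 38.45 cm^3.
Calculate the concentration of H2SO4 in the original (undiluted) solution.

H2SO4 + 2 KOH → K2SO4 + 2 H2O
n(KOH) = 0.03845 × 0.1210 = 4.652 × 10^-3 mol
From the 1:2 ratio, n(H2SO4) in the aliquot = 1/2 × 4.652 × 10^-3 = 2.326 × 10^-3 mol
[H2SO4]_dilute = 2.326 × 10^-3 / 0.02000 = 0.1163 mol/L
Dilution factor = 100.0 / 25.40 = 3.937
[H2SO4]_stock = 0.1163 × 3.937 = 0.4579 mol/L

0.4579 mol/L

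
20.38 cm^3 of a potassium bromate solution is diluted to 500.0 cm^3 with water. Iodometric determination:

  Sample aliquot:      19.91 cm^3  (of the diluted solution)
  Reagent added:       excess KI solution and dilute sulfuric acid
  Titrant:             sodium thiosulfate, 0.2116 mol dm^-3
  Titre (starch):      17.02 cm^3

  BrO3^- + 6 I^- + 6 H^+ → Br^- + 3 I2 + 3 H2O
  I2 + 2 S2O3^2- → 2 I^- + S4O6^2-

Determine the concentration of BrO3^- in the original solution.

n(S2O3^2-) = 0.01702 × 0.2116 = 3.601 × 10^-3 mol
n(I2) = n(S2O3^2-)/2 = 1.801 × 10^-3 mol
From the 1:3 ratio, n(BrO3^-) in the aliquot = 1/3 × 1.801 × 10^-3 = 6.002 × 10^-4 mol
[BrO3^-]_dilute = 6.002 × 10^-4 / 0.01991 = 0.03015 mol/L
[BrO3^-]_original = 0.03015 × 500.0/20.38 = 0.7396 mol/L

0.7396 mol/L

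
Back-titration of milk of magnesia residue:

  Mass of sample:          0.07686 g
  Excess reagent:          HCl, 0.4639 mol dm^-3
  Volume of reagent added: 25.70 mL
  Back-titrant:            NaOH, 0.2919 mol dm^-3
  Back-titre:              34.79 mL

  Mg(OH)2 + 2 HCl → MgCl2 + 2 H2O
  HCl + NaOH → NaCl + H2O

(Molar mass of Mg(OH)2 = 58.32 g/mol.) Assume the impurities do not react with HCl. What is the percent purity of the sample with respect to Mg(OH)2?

67.04 %

n(HCl) added = 0.02570 × 0.4639 = 0.01192 mol
n(NaOH) used in back-titration = 0.03479 × 0.2919 = 0.01016 mol
n(HCl) left over = 0.01016 mol (1:1 ratio)
n(HCl) consumed by analyte = 0.01192 − 0.01016 = 1.767 × 10^-3 mol
From the 1:2 ratio, n(Mg(OH)2) = 1/2 × 1.767 × 10^-3 = 8.835 × 10^-4 mol
mass of Mg(OH)2 = 8.835 × 10^-4 × 58.32 = 0.05153 g
% Mg(OH)2 = 0.05153 / 0.07686 × 100 = 67.04 %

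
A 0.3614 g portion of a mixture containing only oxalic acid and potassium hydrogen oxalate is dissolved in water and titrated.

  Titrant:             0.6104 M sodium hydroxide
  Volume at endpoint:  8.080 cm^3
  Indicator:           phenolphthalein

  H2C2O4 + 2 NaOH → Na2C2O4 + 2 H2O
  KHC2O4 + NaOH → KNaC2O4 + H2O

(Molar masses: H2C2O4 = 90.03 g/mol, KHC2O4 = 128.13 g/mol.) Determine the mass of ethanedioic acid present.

0.1465 g

n(NaOH) = 0.008080 × 0.6104 = 4.932 × 10^-3 mol
Let x = n(H2C2O4), y = n(KHC2O4).
Titrant: 2x + 1y = 4.932 × 10^-3;  mass: 90.03x + 128.13y = 0.3614
Solving, x = 1.628 × 10^-3 mol, y = 1.677 × 10^-3 mol
mass of H2C2O4 = 1.628 × 10^-3 × 90.03 = 0.1465 g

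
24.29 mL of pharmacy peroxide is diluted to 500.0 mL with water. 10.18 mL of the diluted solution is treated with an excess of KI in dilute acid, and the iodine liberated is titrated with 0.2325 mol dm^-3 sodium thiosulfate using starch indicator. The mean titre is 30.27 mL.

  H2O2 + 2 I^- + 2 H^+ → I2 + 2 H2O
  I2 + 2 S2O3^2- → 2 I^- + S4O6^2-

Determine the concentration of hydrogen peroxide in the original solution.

7.115 mol/L

n(S2O3^2-) = 0.03027 × 0.2325 = 7.038 × 10^-3 mol
n(I2) = n(S2O3^2-)/2 = 3.519 × 10^-3 mol
n(H2O2) in the aliquot = 3.519 × 10^-3 mol (1:1 ratio)
[H2O2]_dilute = 3.519 × 10^-3 / 0.01018 = 0.3457 mol/L
[H2O2]_original = 0.3457 × 500.0/24.29 = 7.115 mol/L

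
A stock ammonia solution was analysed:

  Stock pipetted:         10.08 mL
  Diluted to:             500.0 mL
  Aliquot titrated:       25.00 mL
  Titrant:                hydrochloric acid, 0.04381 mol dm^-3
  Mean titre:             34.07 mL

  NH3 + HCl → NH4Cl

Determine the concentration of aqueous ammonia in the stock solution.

n(HCl) = 0.03407 × 0.04381 = 1.493 × 10^-3 mol
n(NH3) in the aliquot = 1.493 × 10^-3 mol (1:1 ratio)
[NH3]_dilute = 1.493 × 10^-3 / 0.02500 = 0.05970 mol/L
Dilution factor = 500.0 / 10.08 = 49.60
[NH3]_stock = 0.05970 × 49.60 = 2.962 mol/L

2.962 mol/L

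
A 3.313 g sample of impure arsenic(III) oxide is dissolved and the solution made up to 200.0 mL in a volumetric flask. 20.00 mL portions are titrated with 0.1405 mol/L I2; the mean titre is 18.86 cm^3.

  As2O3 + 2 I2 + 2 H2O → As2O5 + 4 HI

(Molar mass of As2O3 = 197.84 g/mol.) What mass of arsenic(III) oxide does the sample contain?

n(I2) per titration = 0.01886 × 0.1405 = 2.650 × 10^-3 mol
From the 1:2 ratio, n(As2O3) in each aliquot = 1/2 × 2.650 × 10^-3 = 1.325 × 10^-3 mol
n(As2O3) in the whole flask = 1.325 × 10^-3 × 200.0/20.00 = 0.01325 mol
mass of As2O3 = 0.01325 × 197.84 = 2.621 g

2.621 g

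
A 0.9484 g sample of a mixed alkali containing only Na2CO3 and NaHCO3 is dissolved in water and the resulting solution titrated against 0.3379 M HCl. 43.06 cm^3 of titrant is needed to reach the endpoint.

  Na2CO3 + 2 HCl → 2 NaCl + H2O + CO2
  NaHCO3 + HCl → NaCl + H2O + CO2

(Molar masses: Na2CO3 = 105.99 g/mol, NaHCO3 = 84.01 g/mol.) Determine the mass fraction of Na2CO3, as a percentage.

49.36 %

n(HCl) = 0.04306 × 0.3379 = 0.01455 mol
Let x = n(Na2CO3), y = n(NaHCO3).
Titrant: 2x + 1y = 0.01455;  mass: 105.99x + 84.01y = 0.9484
Solving, x = 4.416 × 10^-3 mol, y = 5.717 × 10^-3 mol
mass of Na2CO3 = 4.416 × 10^-3 × 105.99 = 0.4681 g
% Na2CO3 = 0.4681 / 0.9484 × 100 = 49.36 %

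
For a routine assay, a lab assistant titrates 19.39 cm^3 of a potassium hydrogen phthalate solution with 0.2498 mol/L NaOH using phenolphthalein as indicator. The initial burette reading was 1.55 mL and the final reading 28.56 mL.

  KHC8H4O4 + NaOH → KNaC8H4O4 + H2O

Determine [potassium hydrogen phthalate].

n(NaOH) = 0.02701 L × 0.2498 mol/L = 6.747 × 10^-3 mol
n(KHC8H4O4) = 6.747 × 10^-3 mol (1:1 mole ratio)
[KHC8H4O4] = 6.747 × 10^-3 mol / 0.01939 L = 0.3480 mol/L

0.3480 mol/L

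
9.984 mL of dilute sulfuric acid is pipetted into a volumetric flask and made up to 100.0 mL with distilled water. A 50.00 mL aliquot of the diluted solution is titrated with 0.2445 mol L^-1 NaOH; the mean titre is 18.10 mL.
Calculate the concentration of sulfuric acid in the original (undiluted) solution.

0.4433 mol/L

H2SO4 + 2 NaOH → Na2SO4 + 2 H2O
n(NaOH) = 0.01810 × 0.2445 = 4.425 × 10^-3 mol
From the 1:2 ratio, n(H2SO4) in the aliquot = 1/2 × 4.425 × 10^-3 = 2.213 × 10^-3 mol
[H2SO4]_dilute = 2.213 × 10^-3 / 0.05000 = 0.04425 mol/L
Dilution factor = 100.0 / 9.984 = 10.02
[H2SO4]_stock = 0.04425 × 10.02 = 0.4433 mol/L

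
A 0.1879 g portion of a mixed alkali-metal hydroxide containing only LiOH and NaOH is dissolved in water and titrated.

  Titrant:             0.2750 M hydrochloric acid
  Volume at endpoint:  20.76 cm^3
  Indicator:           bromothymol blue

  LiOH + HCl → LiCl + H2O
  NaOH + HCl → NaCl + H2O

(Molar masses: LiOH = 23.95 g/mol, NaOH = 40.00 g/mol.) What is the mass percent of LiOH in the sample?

n(HCl) = 0.02076 × 0.2750 = 5.709 × 10^-3 mol
Let x = n(LiOH), y = n(NaOH).
Titrant: 1x + 1y = 5.709 × 10^-3;  mass: 23.95x + 40.00y = 0.1879
Solving, x = 2.521 × 10^-3 mol, y = 3.188 × 10^-3 mol
mass of LiOH = 2.521 × 10^-3 × 23.95 = 0.06037 g
% LiOH = 0.06037 / 0.1879 × 100 = 32.13 %

32.13 %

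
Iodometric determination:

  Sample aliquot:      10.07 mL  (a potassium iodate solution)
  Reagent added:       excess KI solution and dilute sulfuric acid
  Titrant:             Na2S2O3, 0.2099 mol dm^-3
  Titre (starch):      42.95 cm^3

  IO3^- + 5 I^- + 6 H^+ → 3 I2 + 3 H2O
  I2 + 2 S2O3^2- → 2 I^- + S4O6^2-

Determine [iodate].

0.1492 mol/L

n(S2O3^2-) = 0.04295 × 0.2099 = 9.015 × 10^-3 mol
n(I2) = n(S2O3^2-)/2 = 4.508 × 10^-3 mol
From the 1:3 ratio, n(IO3^-) in the aliquot = 1/3 × 4.508 × 10^-3 = 1.503 × 10^-3 mol
[IO3^-] = 1.503 × 10^-3 / 0.01007 = 0.1492 mol/L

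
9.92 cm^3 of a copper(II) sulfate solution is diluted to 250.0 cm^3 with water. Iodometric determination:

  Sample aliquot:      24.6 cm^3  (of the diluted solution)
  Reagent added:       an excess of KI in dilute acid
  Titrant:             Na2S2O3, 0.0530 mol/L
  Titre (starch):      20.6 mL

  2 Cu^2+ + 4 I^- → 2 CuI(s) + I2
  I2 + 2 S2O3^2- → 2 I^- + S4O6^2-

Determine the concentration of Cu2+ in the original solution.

n(S2O3^2-) = 0.0206 × 0.0530 = 1.09 × 10^-3 mol
n(I2) = n(S2O3^2-)/2 = 5.46 × 10^-4 mol
From the 2:1 ratio, n(Cu2+) in the aliquot = 2/1 × 5.46 × 10^-4 = 1.09 × 10^-3 mol
[Cu2+]_dilute = 1.09 × 10^-3 / 0.0246 = 0.0444 mol/L
[Cu2+]_original = 0.0444 × 250.0/9.92 = 1.12 mol/L

1.12 mol/L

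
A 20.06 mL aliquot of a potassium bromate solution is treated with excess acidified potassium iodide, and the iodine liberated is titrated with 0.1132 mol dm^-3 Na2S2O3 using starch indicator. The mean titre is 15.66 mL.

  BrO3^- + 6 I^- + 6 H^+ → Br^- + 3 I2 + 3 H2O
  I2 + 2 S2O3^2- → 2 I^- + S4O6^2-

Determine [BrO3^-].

0.01473 mol/L

n(S2O3^2-) = 0.01566 × 0.1132 = 1.773 × 10^-3 mol
n(I2) = n(S2O3^2-)/2 = 8.864 × 10^-4 mol
From the 1:3 ratio, n(BrO3^-) in the aliquot = 1/3 × 8.864 × 10^-4 = 2.955 × 10^-4 mol
[BrO3^-] = 2.955 × 10^-4 / 0.02006 = 0.01473 mol/L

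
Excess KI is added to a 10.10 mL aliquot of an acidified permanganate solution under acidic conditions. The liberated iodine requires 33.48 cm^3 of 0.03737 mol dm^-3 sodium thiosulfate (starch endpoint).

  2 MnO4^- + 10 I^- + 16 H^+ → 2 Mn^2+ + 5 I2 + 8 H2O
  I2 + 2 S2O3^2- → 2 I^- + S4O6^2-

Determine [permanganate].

n(S2O3^2-) = 0.03348 × 0.03737 = 1.251 × 10^-3 mol
n(I2) = n(S2O3^2-)/2 = 6.256 × 10^-4 mol
From the 2:5 ratio, n(MnO4^-) in the aliquot = 2/5 × 6.256 × 10^-4 = 2.502 × 10^-4 mol
[MnO4^-] = 2.502 × 10^-4 / 0.01010 = 0.02478 mol/L

0.02478 mol/L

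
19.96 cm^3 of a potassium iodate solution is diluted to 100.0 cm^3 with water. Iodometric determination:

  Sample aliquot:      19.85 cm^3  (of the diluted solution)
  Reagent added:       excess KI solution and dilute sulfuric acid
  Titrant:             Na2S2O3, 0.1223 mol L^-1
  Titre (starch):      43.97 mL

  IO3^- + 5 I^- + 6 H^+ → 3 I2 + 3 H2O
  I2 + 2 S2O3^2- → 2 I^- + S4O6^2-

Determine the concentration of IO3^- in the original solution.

n(S2O3^2-) = 0.04397 × 0.1223 = 5.378 × 10^-3 mol
n(I2) = n(S2O3^2-)/2 = 2.689 × 10^-3 mol
From the 1:3 ratio, n(IO3^-) in the aliquot = 1/3 × 2.689 × 10^-3 = 8.963 × 10^-4 mol
[IO3^-]_dilute = 8.963 × 10^-4 / 0.01985 = 0.04515 mol/L
[IO3^-]_original = 0.04515 × 100.0/19.96 = 0.2262 mol/L

0.2262 mol/L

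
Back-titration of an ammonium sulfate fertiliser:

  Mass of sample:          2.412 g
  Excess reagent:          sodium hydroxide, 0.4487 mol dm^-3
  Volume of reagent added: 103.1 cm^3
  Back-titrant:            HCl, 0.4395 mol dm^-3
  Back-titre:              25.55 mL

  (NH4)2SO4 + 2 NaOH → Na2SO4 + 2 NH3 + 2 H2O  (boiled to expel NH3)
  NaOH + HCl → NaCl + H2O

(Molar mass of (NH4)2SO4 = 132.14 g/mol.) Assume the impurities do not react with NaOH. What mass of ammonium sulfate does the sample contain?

2.315 g

n(NaOH) added = 0.1031 × 0.4487 = 0.04626 mol
n(HCl) used in back-titration = 0.02555 × 0.4395 = 0.01123 mol
n(NaOH) left over = 0.01123 mol (1:1 ratio)
n(NaOH) consumed by analyte = 0.04626 − 0.01123 = 0.03503 mol
From the 1:2 ratio, n((NH4)2SO4) = 1/2 × 0.03503 = 0.01752 mol
mass of (NH4)2SO4 = 0.01752 × 132.14 = 2.315 g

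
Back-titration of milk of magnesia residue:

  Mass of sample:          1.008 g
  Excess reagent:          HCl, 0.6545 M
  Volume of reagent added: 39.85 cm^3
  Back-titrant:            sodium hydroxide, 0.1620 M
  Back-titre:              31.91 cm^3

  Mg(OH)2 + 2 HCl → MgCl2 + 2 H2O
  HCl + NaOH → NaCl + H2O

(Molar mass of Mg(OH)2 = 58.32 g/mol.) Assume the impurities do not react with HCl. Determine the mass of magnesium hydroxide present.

n(HCl) added = 0.03985 × 0.6545 = 0.02608 mol
n(NaOH) used in back-titration = 0.03191 × 0.1620 = 5.169 × 10^-3 mol
n(HCl) left over = 5.169 × 10^-3 mol (1:1 ratio)
n(HCl) consumed by analyte = 0.02608 − 5.169 × 10^-3 = 0.02091 mol
From the 1:2 ratio, n(Mg(OH)2) = 1/2 × 0.02091 = 0.01046 mol
mass of Mg(OH)2 = 0.01046 × 58.32 = 0.6098 g

0.6098 g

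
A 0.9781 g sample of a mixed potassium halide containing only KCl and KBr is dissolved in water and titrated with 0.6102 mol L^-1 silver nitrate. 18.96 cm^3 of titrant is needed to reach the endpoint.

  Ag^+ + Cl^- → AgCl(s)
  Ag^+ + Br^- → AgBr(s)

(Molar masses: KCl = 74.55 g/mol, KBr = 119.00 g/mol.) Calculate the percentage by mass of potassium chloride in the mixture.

68.36 %

n(AgNO3) = 0.01896 × 0.6102 = 0.01157 mol
Let x = n(KCl), y = n(KBr).
Titrant: 1x + 1y = 0.01157;  mass: 74.55x + 119.00y = 0.9781
Solving, x = 8.969 × 10^-3 mol, y = 2.601 × 10^-3 mol
mass of KCl = 8.969 × 10^-3 × 74.55 = 0.6686 g
% KCl = 0.6686 / 0.9781 × 100 = 68.36 %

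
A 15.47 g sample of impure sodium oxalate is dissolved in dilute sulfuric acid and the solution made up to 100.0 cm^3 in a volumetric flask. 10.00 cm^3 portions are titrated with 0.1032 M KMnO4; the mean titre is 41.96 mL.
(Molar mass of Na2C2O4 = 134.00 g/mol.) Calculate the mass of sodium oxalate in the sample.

2 MnO4^- + 5 C2O4^2- + 16 H^+ → 2 Mn^2+ + 10 CO2 + 8 H2O
n(KMnO4) per titration = 0.04196 × 0.1032 = 4.330 × 10^-3 mol
From the 5:2 ratio, n(Na2C2O4) in each aliquot = 5/2 × 4.330 × 10^-3 = 0.01083 mol
n(Na2C2O4) in the whole flask = 0.01083 × 100.0/10.00 = 0.1083 mol
mass of Na2C2O4 = 0.1083 × 134.00 = 14.51 g

14.51 g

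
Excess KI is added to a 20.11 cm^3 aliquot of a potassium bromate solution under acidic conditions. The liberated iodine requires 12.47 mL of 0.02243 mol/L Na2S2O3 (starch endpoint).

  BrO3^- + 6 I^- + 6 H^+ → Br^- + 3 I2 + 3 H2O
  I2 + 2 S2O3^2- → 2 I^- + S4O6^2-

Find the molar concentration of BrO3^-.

n(S2O3^2-) = 0.01247 × 0.02243 = 2.797 × 10^-4 mol
n(I2) = n(S2O3^2-)/2 = 1.399 × 10^-4 mol
From the 1:3 ratio, n(BrO3^-) in the aliquot = 1/3 × 1.399 × 10^-4 = 4.662 × 10^-5 mol
[BrO3^-] = 4.662 × 10^-5 / 0.02011 = 0.002318 mol/L

0.002318 mol/L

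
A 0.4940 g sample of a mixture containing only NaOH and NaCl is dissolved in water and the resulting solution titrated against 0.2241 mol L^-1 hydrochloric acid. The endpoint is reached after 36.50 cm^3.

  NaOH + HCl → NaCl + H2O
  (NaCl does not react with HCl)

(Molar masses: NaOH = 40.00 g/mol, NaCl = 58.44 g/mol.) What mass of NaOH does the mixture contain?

n(HCl) = 0.03650 × 0.2241 = 8.180 × 10^-3 mol
Let x = n(NaOH), y = n(NaCl).
Titrant: 1x = 8.180 × 10^-3;  mass: 40.00x + 58.44y = 0.4940
Solving, x = 8.180 × 10^-3 mol, y = 2.854 × 10^-3 mol
mass of NaOH = 8.180 × 10^-3 × 40.00 = 0.3272 g

0.3272 g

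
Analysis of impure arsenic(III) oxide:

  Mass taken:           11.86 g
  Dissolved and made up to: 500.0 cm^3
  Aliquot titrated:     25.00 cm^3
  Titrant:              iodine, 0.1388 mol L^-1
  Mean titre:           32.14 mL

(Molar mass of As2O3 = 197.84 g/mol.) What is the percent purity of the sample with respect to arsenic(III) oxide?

74.42 %

As2O3 + 2 I2 + 2 H2O → As2O5 + 4 HI
n(I2) per titration = 0.03214 × 0.1388 = 4.461 × 10^-3 mol
From the 1:2 ratio, n(As2O3) in each aliquot = 1/2 × 4.461 × 10^-3 = 2.231 × 10^-3 mol
n(As2O3) in the whole flask = 2.231 × 10^-3 × 500.0/25.00 = 0.04461 mol
mass of As2O3 = 0.04461 × 197.84 = 8.826 g
% As2O3 = 8.826 / 11.86 × 100 = 74.42 %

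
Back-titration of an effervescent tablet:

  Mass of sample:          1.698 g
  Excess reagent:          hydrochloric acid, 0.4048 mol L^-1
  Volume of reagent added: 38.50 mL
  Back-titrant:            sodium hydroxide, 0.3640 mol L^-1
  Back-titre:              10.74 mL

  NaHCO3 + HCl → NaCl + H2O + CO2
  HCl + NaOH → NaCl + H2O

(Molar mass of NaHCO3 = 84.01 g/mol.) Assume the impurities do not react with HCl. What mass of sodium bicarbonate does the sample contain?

0.9809 g

n(HCl) added = 0.03850 × 0.4048 = 0.01558 mol
n(NaOH) used in back-titration = 0.01074 × 0.3640 = 3.909 × 10^-3 mol
n(HCl) left over = 3.909 × 10^-3 mol (1:1 ratio)
n(HCl) consumed by analyte = 0.01558 − 3.909 × 10^-3 = 0.01168 mol
n(NaHCO3) = 0.01168 mol (1:1 ratio)
mass of NaHCO3 = 0.01168 × 84.01 = 0.9809 g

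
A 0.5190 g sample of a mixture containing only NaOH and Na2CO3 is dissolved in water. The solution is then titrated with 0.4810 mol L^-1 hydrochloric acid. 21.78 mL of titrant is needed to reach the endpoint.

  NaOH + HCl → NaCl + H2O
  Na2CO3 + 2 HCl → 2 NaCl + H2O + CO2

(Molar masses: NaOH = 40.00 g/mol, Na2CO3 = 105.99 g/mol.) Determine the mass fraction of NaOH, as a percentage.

21.46 %

n(HCl) = 0.02178 × 0.4810 = 0.01048 mol
Let x = n(NaOH), y = n(Na2CO3).
Titrant: 1x + 2y = 0.01048;  mass: 40.00x + 105.99y = 0.5190
Solving, x = 2.785 × 10^-3 mol, y = 3.846 × 10^-3 mol
mass of NaOH = 2.785 × 10^-3 × 40.00 = 0.1114 g
% NaOH = 0.1114 / 0.5190 × 100 = 21.46 %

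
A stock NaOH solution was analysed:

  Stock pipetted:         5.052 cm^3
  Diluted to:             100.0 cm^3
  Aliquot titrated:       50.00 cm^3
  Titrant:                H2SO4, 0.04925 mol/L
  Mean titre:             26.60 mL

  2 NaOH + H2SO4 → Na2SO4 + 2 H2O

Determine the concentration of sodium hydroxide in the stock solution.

n(H2SO4) = 0.02660 × 0.04925 = 1.310 × 10^-3 mol
From the 2:1 ratio, n(NaOH) in the aliquot = 2/1 × 1.310 × 10^-3 = 2.620 × 10^-3 mol
[NaOH]_dilute = 2.620 × 10^-3 / 0.05000 = 0.05240 mol/L
Dilution factor = 100.0 / 5.052 = 19.79
[NaOH]_stock = 0.05240 × 19.79 = 1.037 mol/L

1.037 mol/L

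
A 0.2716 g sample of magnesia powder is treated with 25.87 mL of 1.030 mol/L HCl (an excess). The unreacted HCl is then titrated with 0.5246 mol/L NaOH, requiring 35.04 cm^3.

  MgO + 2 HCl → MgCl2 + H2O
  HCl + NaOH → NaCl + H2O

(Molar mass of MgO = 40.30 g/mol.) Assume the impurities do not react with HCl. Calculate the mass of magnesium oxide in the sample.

n(HCl) added = 0.02587 × 1.030 = 0.02665 mol
n(NaOH) used in back-titration = 0.03504 × 0.5246 = 0.01838 mol
n(HCl) left over = 0.01838 mol (1:1 ratio)
n(HCl) consumed by analyte = 0.02665 − 0.01838 = 8.264 × 10^-3 mol
From the 1:2 ratio, n(MgO) = 1/2 × 8.264 × 10^-3 = 4.132 × 10^-3 mol
mass of MgO = 4.132 × 10^-3 × 40.30 = 0.1665 g

0.1665 g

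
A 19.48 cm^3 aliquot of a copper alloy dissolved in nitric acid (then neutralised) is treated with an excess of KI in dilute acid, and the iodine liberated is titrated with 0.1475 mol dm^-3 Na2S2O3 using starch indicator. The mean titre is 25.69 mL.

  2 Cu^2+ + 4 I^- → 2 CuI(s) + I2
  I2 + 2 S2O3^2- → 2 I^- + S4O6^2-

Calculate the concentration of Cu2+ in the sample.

n(S2O3^2-) = 0.02569 × 0.1475 = 3.789 × 10^-3 mol
n(I2) = n(S2O3^2-)/2 = 1.895 × 10^-3 mol
From the 2:1 ratio, n(Cu2+) in the aliquot = 2/1 × 1.895 × 10^-3 = 3.789 × 10^-3 mol
[Cu2+] = 3.789 × 10^-3 / 0.01948 = 0.1945 mol/L

0.1945 mol/L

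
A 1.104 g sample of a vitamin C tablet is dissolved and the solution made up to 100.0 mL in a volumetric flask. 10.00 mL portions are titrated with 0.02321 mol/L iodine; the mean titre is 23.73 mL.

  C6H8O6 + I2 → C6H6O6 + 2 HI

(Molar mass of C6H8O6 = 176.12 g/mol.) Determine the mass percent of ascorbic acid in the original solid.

n(I2) per titration = 0.02373 × 0.02321 = 5.508 × 10^-4 mol
n(C6H8O6) in each aliquot = 5.508 × 10^-4 mol (1:1 ratio)
n(C6H8O6) in the whole flask = 5.508 × 10^-4 × 100.0/10.00 = 5.508 × 10^-3 mol
mass of C6H8O6 = 5.508 × 10^-3 × 176.12 = 0.9700 g
% C6H8O6 = 0.9700 / 1.104 × 100 = 87.86 %

87.86 %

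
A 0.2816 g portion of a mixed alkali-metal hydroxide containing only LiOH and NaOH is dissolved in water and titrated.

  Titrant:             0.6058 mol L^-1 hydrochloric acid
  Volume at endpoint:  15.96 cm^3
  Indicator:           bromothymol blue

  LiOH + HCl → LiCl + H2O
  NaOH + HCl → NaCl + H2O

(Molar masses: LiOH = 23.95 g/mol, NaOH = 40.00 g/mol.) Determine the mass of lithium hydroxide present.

0.1569 g

n(HCl) = 0.01596 × 0.6058 = 9.669 × 10^-3 mol
Let x = n(LiOH), y = n(NaOH).
Titrant: 1x + 1y = 9.669 × 10^-3;  mass: 23.95x + 40.00y = 0.2816
Solving, x = 6.551 × 10^-3 mol, y = 3.118 × 10^-3 mol
mass of LiOH = 6.551 × 10^-3 × 23.95 = 0.1569 g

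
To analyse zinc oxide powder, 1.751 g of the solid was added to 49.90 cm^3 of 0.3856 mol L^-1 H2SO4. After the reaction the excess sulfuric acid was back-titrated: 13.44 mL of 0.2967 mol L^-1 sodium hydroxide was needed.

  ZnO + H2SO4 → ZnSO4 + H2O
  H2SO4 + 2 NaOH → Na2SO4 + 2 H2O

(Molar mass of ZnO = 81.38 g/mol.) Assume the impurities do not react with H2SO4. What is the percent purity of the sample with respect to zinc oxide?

n(H2SO4) added = 0.04990 × 0.3856 = 0.01924 mol
n(NaOH) used in back-titration = 0.01344 × 0.2967 = 3.988 × 10^-3 mol
From the 1:2 ratio, n(H2SO4) left over = 1/2 × 3.988 × 10^-3 = 1.994 × 10^-3 mol
n(H2SO4) consumed by analyte = 0.01924 − 1.994 × 10^-3 = 0.01725 mol
n(ZnO) = 0.01725 mol (1:1 ratio)
mass of ZnO = 0.01725 × 81.38 = 1.404 g
% ZnO = 1.404 / 1.751 × 100 = 80.16 %

80.16 %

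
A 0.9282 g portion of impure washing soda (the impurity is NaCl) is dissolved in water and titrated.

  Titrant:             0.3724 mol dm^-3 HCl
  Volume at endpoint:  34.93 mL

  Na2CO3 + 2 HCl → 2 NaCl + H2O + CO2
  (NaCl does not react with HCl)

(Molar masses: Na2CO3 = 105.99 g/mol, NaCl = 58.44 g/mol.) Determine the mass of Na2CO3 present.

n(HCl) = 0.03493 × 0.3724 = 0.01301 mol
Let x = n(Na2CO3), y = n(NaCl).
Titrant: 2x = 0.01301;  mass: 105.99x + 58.44y = 0.9282
Solving, x = 6.504 × 10^-3 mol, y = 4.087 × 10^-3 mol
mass of Na2CO3 = 6.504 × 10^-3 × 105.99 = 0.6894 g

0.6894 g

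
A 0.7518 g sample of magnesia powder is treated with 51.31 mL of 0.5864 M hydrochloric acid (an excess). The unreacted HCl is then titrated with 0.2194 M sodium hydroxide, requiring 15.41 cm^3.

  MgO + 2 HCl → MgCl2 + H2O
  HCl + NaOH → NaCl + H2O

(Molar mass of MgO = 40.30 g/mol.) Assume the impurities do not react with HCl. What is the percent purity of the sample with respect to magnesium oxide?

71.58 %

n(HCl) added = 0.05131 × 0.5864 = 0.03009 mol
n(NaOH) used in back-titration = 0.01541 × 0.2194 = 3.381 × 10^-3 mol
n(HCl) left over = 3.381 × 10^-3 mol (1:1 ratio)
n(HCl) consumed by analyte = 0.03009 − 3.381 × 10^-3 = 0.02671 mol
From the 1:2 ratio, n(MgO) = 1/2 × 0.02671 = 0.01335 mol
mass of MgO = 0.01335 × 40.30 = 0.5382 g
% MgO = 0.5382 / 0.7518 × 100 = 71.58 %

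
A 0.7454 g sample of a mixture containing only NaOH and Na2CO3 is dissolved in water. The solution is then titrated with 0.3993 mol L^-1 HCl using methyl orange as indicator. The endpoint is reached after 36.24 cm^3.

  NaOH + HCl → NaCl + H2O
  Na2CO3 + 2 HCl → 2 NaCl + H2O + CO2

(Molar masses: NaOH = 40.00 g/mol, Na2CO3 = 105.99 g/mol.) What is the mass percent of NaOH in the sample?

8.866 %

n(HCl) = 0.03624 × 0.3993 = 0.01447 mol
Let x = n(NaOH), y = n(Na2CO3).
Titrant: 1x + 2y = 0.01447;  mass: 40.00x + 105.99y = 0.7454
Solving, x = 1.652 × 10^-3 mol, y = 6.409 × 10^-3 mol
mass of NaOH = 1.652 × 10^-3 × 40.00 = 0.06609 g
% NaOH = 0.06609 / 0.7454 × 100 = 8.866 %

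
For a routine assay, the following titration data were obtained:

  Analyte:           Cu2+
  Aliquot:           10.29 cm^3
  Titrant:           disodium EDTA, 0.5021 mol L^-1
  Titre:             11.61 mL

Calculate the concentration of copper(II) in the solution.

Cu^2+ + EDTA^4- → [Cu(EDTA)]^2-
n(EDTA) = 0.01161 L × 0.5021 mol/L = 5.829 × 10^-3 mol
n(Cu2+) = 5.829 × 10^-3 mol (1:1 mole ratio)
[Cu2+] = 5.829 × 10^-3 mol / 0.01029 L = 0.5665 mol/L

0.5665 mol/L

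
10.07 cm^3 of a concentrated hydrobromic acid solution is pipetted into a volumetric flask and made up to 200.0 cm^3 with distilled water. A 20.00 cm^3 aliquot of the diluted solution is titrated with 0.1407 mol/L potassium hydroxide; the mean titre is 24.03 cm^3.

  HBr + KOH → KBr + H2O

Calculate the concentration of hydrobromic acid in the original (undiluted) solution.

3.358 mol/L

n(KOH) = 0.02403 × 0.1407 = 3.381 × 10^-3 mol
n(HBr) in the aliquot = 3.381 × 10^-3 mol (1:1 ratio)
[HBr]_dilute = 3.381 × 10^-3 / 0.02000 = 0.1691 mol/L
Dilution factor = 200.0 / 10.07 = 19.86
[HBr]_stock = 0.1691 × 19.86 = 3.358 mol/L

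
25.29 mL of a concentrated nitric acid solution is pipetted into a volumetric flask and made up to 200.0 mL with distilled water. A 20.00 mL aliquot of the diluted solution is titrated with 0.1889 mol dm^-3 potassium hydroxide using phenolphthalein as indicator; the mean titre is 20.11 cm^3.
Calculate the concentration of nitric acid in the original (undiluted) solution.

HNO3 + KOH → KNO3 + H2O
n(KOH) = 0.02011 × 0.1889 = 3.799 × 10^-3 mol
n(HNO3) in the aliquot = 3.799 × 10^-3 mol (1:1 ratio)
[HNO3]_dilute = 3.799 × 10^-3 / 0.02000 = 0.1899 mol/L
Dilution factor = 200.0 / 25.29 = 7.908
[HNO3]_stock = 0.1899 × 7.908 = 1.502 mol/L

1.502 mol/L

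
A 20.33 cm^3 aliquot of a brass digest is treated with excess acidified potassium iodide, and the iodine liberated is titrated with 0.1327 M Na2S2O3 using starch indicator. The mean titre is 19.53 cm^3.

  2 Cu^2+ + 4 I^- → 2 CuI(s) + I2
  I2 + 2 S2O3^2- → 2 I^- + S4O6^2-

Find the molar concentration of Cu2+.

n(S2O3^2-) = 0.01953 × 0.1327 = 2.592 × 10^-3 mol
n(I2) = n(S2O3^2-)/2 = 1.296 × 10^-3 mol
From the 2:1 ratio, n(Cu2+) in the aliquot = 2/1 × 1.296 × 10^-3 = 2.592 × 10^-3 mol
[Cu2+] = 2.592 × 10^-3 / 0.02033 = 0.1275 mol/L

0.1275 M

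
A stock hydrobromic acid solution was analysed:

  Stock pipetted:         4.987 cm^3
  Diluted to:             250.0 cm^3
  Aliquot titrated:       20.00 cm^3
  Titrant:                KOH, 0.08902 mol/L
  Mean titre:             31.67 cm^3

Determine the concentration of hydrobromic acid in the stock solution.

HBr + KOH → KBr + H2O
n(KOH) = 0.03167 × 0.08902 = 2.819 × 10^-3 mol
n(HBr) in the aliquot = 2.819 × 10^-3 mol (1:1 ratio)
[HBr]_dilute = 2.819 × 10^-3 / 0.02000 = 0.1410 mol/L
Dilution factor = 250.0 / 4.987 = 50.13
[HBr]_stock = 0.1410 × 50.13 = 7.067 mol/L

7.067 mol/L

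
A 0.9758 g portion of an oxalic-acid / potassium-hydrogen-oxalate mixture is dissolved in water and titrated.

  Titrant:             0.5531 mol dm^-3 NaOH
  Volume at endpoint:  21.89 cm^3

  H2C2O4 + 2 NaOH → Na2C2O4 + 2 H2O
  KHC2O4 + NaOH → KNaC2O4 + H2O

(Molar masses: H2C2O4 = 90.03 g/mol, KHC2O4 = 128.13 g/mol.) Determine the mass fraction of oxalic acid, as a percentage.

n(NaOH) = 0.02189 × 0.5531 = 0.01211 mol
Let x = n(H2C2O4), y = n(KHC2O4).
Titrant: 2x + 1y = 0.01211;  mass: 90.03x + 128.13y = 0.9758
Solving, x = 3.462 × 10^-3 mol, y = 5.183 × 10^-3 mol
mass of H2C2O4 = 3.462 × 10^-3 × 90.03 = 0.3117 g
% H2C2O4 = 0.3117 / 0.9758 × 100 = 31.94 %

31.94 %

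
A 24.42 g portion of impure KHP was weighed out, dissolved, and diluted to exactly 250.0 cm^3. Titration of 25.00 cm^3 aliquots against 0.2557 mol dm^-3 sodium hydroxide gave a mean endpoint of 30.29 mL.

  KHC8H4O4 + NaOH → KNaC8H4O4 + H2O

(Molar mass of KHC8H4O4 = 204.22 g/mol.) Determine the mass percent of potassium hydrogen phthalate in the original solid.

64.77 %

n(NaOH) per titration = 0.03029 × 0.2557 = 7.745 × 10^-3 mol
n(KHC8H4O4) in each aliquot = 7.745 × 10^-3 mol (1:1 ratio)
n(KHC8H4O4) in the whole flask = 7.745 × 10^-3 × 250.0/25.00 = 0.07745 mol
mass of KHC8H4O4 = 0.07745 × 204.22 = 15.82 g
% KHC8H4O4 = 15.82 / 24.42 × 100 = 64.77 %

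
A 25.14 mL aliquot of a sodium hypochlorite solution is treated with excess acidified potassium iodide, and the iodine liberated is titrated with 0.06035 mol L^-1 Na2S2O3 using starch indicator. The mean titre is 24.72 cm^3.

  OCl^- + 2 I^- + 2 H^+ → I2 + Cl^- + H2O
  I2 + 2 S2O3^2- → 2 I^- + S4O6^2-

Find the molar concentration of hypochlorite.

0.02967 mol/L

n(S2O3^2-) = 0.02472 × 0.06035 = 1.492 × 10^-3 mol
n(I2) = n(S2O3^2-)/2 = 7.459 × 10^-4 mol
n(OCl^-) in the aliquot = 7.459 × 10^-4 mol (1:1 ratio)
[OCl^-] = 7.459 × 10^-4 / 0.02514 = 0.02967 mol/L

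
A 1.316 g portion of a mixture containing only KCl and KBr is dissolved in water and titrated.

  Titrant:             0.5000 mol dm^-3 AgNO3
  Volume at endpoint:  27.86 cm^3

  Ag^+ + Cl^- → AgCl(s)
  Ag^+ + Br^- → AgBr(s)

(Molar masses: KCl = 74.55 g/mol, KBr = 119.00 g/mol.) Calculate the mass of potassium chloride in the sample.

n(AgNO3) = 0.02786 × 0.5000 = 0.01393 mol
Let x = n(KCl), y = n(KBr).
Titrant: 1x + 1y = 0.01393;  mass: 74.55x + 119.00y = 1.316
Solving, x = 7.687 × 10^-3 mol, y = 6.243 × 10^-3 mol
mass of KCl = 7.687 × 10^-3 × 74.55 = 0.5730 g

0.5730 g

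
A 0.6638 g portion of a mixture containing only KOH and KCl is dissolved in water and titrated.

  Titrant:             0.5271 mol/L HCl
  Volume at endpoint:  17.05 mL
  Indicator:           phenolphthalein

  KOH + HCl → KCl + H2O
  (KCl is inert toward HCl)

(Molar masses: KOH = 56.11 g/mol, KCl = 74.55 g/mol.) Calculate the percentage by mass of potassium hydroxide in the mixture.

75.97 %

n(HCl) = 0.01705 × 0.5271 = 8.987 × 10^-3 mol
Let x = n(KOH), y = n(KCl).
Titrant: 1x = 8.987 × 10^-3;  mass: 56.11x + 74.55y = 0.6638
Solving, x = 8.987 × 10^-3 mol, y = 2.140 × 10^-3 mol
mass of KOH = 8.987 × 10^-3 × 56.11 = 0.5043 g
% KOH = 0.5043 / 0.6638 × 100 = 75.97 %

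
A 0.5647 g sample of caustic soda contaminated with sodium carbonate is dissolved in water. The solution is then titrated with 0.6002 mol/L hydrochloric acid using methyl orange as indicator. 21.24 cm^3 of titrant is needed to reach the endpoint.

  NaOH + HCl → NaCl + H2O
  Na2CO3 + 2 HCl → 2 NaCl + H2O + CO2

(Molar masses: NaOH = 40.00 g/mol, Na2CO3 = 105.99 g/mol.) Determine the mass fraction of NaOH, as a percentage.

60.45 %

n(HCl) = 0.02124 × 0.6002 = 0.01275 mol
Let x = n(NaOH), y = n(Na2CO3).
Titrant: 1x + 2y = 0.01275;  mass: 40.00x + 105.99y = 0.5647
Solving, x = 8.534 × 10^-3 mol, y = 2.107 × 10^-3 mol
mass of NaOH = 8.534 × 10^-3 × 40.00 = 0.3413 g
% NaOH = 0.3413 / 0.5647 × 100 = 60.45 %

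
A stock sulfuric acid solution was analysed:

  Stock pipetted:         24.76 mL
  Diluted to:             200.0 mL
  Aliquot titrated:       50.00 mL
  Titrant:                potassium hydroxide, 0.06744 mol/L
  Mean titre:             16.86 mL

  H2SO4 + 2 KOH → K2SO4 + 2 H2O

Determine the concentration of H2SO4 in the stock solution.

n(KOH) = 0.01686 × 0.06744 = 1.137 × 10^-3 mol
From the 1:2 ratio, n(H2SO4) in the aliquot = 1/2 × 1.137 × 10^-3 = 5.685 × 10^-4 mol
[H2SO4]_dilute = 5.685 × 10^-4 / 0.05000 = 0.01137 mol/L
Dilution factor = 200.0 / 24.76 = 8.078
[H2SO4]_stock = 0.01137 × 8.078 = 0.09184 mol/L

0.09184 mol/L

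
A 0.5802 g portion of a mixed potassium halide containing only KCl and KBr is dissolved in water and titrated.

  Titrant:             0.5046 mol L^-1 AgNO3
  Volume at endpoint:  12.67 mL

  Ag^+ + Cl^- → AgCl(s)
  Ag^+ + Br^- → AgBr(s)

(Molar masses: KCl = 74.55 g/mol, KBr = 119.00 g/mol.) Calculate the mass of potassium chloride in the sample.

n(AgNO3) = 0.01267 × 0.5046 = 6.393 × 10^-3 mol
Let x = n(KCl), y = n(KBr).
Titrant: 1x + 1y = 6.393 × 10^-3;  mass: 74.55x + 119.00y = 0.5802
Solving, x = 4.063 × 10^-3 mol, y = 2.330 × 10^-3 mol
mass of KCl = 4.063 × 10^-3 × 74.55 = 0.3029 g

0.3029 g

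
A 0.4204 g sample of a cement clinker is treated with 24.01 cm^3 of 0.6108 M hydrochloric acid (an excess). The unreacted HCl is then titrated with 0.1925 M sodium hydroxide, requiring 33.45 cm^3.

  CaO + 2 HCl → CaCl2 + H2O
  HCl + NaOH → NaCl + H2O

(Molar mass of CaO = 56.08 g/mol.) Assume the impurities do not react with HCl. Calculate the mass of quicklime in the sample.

0.2307 g

n(HCl) added = 0.02401 × 0.6108 = 0.01467 mol
n(NaOH) used in back-titration = 0.03345 × 0.1925 = 6.439 × 10^-3 mol
n(HCl) left over = 6.439 × 10^-3 mol (1:1 ratio)
n(HCl) consumed by analyte = 0.01467 − 6.439 × 10^-3 = 8.226 × 10^-3 mol
From the 1:2 ratio, n(CaO) = 1/2 × 8.226 × 10^-3 = 4.113 × 10^-3 mol
mass of CaO = 4.113 × 10^-3 × 56.08 = 0.2307 g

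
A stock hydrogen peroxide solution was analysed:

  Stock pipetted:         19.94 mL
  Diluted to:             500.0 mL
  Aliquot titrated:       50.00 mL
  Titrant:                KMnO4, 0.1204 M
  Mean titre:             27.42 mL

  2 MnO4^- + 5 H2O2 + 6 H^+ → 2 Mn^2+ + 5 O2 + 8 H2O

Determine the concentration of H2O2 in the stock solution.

4.139 M

n(KMnO4) = 0.02742 × 0.1204 = 3.301 × 10^-3 mol
From the 5:2 ratio, n(H2O2) in the aliquot = 5/2 × 3.301 × 10^-3 = 8.253 × 10^-3 mol
[H2O2]_dilute = 8.253 × 10^-3 / 0.05000 = 0.1651 mol/L
Dilution factor = 500.0 / 19.94 = 25.08
[H2O2]_stock = 0.1651 × 25.08 = 4.139 mol/L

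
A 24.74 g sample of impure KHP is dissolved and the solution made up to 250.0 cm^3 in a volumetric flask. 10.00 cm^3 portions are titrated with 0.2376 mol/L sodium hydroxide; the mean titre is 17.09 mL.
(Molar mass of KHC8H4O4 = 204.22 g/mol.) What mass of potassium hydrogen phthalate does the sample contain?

KHC8H4O4 + NaOH → KNaC8H4O4 + H2O
n(NaOH) per titration = 0.01709 × 0.2376 = 4.061 × 10^-3 mol
n(KHC8H4O4) in each aliquot = 4.061 × 10^-3 mol (1:1 ratio)
n(KHC8H4O4) in the whole flask = 4.061 × 10^-3 × 250.0/10.00 = 0.1015 mol
mass of KHC8H4O4 = 0.1015 × 204.22 = 20.73 g

20.73 g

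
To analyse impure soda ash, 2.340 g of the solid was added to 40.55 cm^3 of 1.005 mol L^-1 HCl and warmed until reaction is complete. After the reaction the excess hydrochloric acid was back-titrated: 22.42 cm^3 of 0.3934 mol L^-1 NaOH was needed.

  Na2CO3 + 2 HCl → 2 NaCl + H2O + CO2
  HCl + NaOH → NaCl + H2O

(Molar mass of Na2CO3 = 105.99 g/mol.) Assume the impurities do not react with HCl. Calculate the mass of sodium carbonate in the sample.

n(HCl) added = 0.04055 × 1.005 = 0.04075 mol
n(NaOH) used in back-titration = 0.02242 × 0.3934 = 8.820 × 10^-3 mol
n(HCl) left over = 8.820 × 10^-3 mol (1:1 ratio)
n(HCl) consumed by analyte = 0.04075 − 8.820 × 10^-3 = 0.03193 mol
From the 1:2 ratio, n(Na2CO3) = 1/2 × 0.03193 = 0.01597 mol
mass of Na2CO3 = 0.01597 × 105.99 = 1.692 g

1.692 g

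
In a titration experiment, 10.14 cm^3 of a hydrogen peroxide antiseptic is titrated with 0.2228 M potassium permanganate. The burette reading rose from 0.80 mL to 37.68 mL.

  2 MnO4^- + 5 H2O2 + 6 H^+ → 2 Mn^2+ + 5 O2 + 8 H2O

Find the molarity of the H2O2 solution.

2.026 M

n(KMnO4) = 0.03688 L × 0.2228 mol/L = 8.217 × 10^-3 mol
From the 5:2 mole ratio, n(H2O2) = 5/2 × 8.217 × 10^-3 = 0.02054 mol
[H2O2] = 0.02054 mol / 0.01014 L = 2.026 mol/L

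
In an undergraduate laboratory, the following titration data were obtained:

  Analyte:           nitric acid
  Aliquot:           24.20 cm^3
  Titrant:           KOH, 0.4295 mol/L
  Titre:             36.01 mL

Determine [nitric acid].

0.6391 mol/L

HNO3 + KOH → KNO3 + H2O
n(KOH) = 0.03601 L × 0.4295 mol/L = 0.01547 mol
n(HNO3) = 0.01547 mol (1:1 mole ratio)
[HNO3] = 0.01547 mol / 0.02420 L = 0.6391 mol/L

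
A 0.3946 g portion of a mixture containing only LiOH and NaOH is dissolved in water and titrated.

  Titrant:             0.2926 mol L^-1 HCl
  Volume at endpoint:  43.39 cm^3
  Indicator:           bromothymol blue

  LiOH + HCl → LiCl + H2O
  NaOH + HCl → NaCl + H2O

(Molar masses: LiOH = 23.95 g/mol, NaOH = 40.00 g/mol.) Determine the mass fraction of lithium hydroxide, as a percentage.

42.82 %

n(HCl) = 0.04339 × 0.2926 = 0.01270 mol
Let x = n(LiOH), y = n(NaOH).
Titrant: 1x + 1y = 0.01270;  mass: 23.95x + 40.00y = 0.3946
Solving, x = 7.055 × 10^-3 mol, y = 5.641 × 10^-3 mol
mass of LiOH = 7.055 × 10^-3 × 23.95 = 0.1690 g
% LiOH = 0.1690 / 0.3946 × 100 = 42.82 %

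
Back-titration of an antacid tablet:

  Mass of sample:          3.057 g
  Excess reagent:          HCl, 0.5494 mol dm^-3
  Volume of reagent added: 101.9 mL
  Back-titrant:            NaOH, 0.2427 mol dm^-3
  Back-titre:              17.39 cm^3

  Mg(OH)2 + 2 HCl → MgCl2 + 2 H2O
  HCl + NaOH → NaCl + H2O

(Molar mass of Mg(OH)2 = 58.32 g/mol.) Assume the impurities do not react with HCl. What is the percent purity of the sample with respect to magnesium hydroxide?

n(HCl) added = 0.1019 × 0.5494 = 0.05598 mol
n(NaOH) used in back-titration = 0.01739 × 0.2427 = 4.221 × 10^-3 mol
n(HCl) left over = 4.221 × 10^-3 mol (1:1 ratio)
n(HCl) consumed by analyte = 0.05598 − 4.221 × 10^-3 = 0.05176 mol
From the 1:2 ratio, n(Mg(OH)2) = 1/2 × 0.05176 = 0.02588 mol
mass of Mg(OH)2 = 0.02588 × 58.32 = 1.509 g
% Mg(OH)2 = 1.509 / 3.057 × 100 = 49.38 %

49.38 %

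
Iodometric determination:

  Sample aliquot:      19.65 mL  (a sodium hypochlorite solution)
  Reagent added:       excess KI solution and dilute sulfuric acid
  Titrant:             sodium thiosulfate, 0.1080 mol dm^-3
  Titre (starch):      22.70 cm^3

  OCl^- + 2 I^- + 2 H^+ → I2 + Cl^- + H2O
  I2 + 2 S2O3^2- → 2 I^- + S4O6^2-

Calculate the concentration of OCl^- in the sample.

0.06238 mol/L

n(S2O3^2-) = 0.02270 × 0.1080 = 2.452 × 10^-3 mol
n(I2) = n(S2O3^2-)/2 = 1.226 × 10^-3 mol
n(OCl^-) in the aliquot = 1.226 × 10^-3 mol (1:1 ratio)
[OCl^-] = 1.226 × 10^-3 / 0.01965 = 0.06238 mol/L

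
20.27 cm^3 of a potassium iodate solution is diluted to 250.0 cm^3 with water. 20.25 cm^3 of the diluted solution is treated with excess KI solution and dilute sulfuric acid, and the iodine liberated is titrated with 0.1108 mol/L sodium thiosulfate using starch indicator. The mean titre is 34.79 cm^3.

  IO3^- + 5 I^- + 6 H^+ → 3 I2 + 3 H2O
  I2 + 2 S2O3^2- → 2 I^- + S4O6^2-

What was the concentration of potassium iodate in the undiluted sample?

n(S2O3^2-) = 0.03479 × 0.1108 = 3.855 × 10^-3 mol
n(I2) = n(S2O3^2-)/2 = 1.927 × 10^-3 mol
From the 1:3 ratio, n(IO3^-) in the aliquot = 1/3 × 1.927 × 10^-3 = 6.425 × 10^-4 mol
[IO3^-]_dilute = 6.425 × 10^-4 / 0.02025 = 0.03173 mol/L
[IO3^-]_original = 0.03173 × 250.0/20.27 = 0.3913 mol/L

0.3913 mol/L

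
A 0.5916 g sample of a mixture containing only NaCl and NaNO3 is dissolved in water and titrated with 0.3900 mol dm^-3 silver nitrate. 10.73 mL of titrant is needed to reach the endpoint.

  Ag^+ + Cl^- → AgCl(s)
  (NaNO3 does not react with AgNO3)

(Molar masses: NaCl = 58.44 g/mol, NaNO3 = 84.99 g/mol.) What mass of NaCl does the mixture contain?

n(AgNO3) = 0.01073 × 0.3900 = 4.185 × 10^-3 mol
Let x = n(NaCl), y = n(NaNO3).
Titrant: 1x = 4.185 × 10^-3;  mass: 58.44x + 84.99y = 0.5916
Solving, x = 4.185 × 10^-3 mol, y = 4.083 × 10^-3 mol
mass of NaCl = 4.185 × 10^-3 × 58.44 = 0.2446 g

0.2446 g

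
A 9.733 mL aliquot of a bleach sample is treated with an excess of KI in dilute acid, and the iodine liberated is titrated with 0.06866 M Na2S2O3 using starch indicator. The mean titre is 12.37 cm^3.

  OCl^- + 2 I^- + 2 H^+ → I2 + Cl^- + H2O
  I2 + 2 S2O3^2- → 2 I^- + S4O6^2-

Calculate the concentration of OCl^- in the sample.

0.04363 M

n(S2O3^2-) = 0.01237 × 0.06866 = 8.493 × 10^-4 mol
n(I2) = n(S2O3^2-)/2 = 4.247 × 10^-4 mol
n(OCl^-) in the aliquot = 4.247 × 10^-4 mol (1:1 ratio)
[OCl^-] = 4.247 × 10^-4 / 0.009733 = 0.04363 mol/L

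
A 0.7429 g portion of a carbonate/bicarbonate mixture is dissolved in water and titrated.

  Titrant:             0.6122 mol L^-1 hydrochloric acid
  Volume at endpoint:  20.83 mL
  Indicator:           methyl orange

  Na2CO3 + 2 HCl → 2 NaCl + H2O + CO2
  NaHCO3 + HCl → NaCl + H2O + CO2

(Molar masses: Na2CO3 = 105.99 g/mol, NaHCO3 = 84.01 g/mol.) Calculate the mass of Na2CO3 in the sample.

0.5611 g

n(HCl) = 0.02083 × 0.6122 = 0.01275 mol
Let x = n(Na2CO3), y = n(NaHCO3).
Titrant: 2x + 1y = 0.01275;  mass: 105.99x + 84.01y = 0.7429
Solving, x = 5.294 × 10^-3 mol, y = 2.164 × 10^-3 mol
mass of Na2CO3 = 5.294 × 10^-3 × 105.99 = 0.5611 g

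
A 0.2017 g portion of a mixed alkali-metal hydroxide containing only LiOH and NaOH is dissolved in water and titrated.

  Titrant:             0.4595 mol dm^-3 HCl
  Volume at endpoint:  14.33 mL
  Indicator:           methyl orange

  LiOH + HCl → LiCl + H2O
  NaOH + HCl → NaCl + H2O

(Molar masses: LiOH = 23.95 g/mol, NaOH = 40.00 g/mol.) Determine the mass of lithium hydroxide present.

n(HCl) = 0.01433 × 0.4595 = 6.585 × 10^-3 mol
Let x = n(LiOH), y = n(NaOH).
Titrant: 1x + 1y = 6.585 × 10^-3;  mass: 23.95x + 40.00y = 0.2017
Solving, x = 3.843 × 10^-3 mol, y = 2.741 × 10^-3 mol
mass of LiOH = 3.843 × 10^-3 × 23.95 = 0.09205 g

0.09205 g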